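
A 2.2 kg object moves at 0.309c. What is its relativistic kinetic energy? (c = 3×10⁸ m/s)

γ = 1/√(1 - 0.309²) = 1.05146
γ - 1 = 0.05146
KE = (γ-1)mc² = 0.05146 × 2.2 × (3×10⁸)² = 1.019×10¹⁶ J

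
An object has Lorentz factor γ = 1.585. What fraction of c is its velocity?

From γ = 1/√(1 - v²/c²):
1/γ² = 1/1.585² = 0.39805
v²/c² = 1 - 0.39805 = 0.60195
v/c = √(0.60195) = 0.7759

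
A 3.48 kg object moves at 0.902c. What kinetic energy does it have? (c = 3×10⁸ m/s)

γ = 1/√(1 - 0.902²) = 2.316
γ - 1 = 1.316
KE = (γ-1)mc² = 1.316 × 3.48 × (3×10⁸)² = 4.122×10¹⁷ J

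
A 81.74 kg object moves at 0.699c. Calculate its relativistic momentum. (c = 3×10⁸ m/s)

γ = 1/√(1 - 0.699²) = 1.3984
v = 0.699 × 3×10⁸ = 2.097×10⁸ m/s
p = γmv = 1.3984 × 81.74 × 2.097×10⁸ = 2.397×10¹⁰ kg·m/s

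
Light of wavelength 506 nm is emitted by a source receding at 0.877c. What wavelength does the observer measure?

β = 0.877
Wavelength Doppler factor = √(1.877/0.123) = √(15.26) = 3.9064
λ_obs = 506 × 3.9064 = 1977 nm (redshift)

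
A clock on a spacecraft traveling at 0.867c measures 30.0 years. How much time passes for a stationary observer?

Proper time Δt₀ = 30.0 years
γ = 1/√(1 - 0.867²) = 2.0068
Δt = γΔt₀ = 2.0068 × 30.0 = 60.20 years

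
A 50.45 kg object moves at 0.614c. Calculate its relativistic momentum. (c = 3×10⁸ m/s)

γ = 1/√(1 - 0.614²) = 1.267
v = 0.614 × 3×10⁸ = 1.842×10⁸ m/s
p = γmv = 1.267 × 50.45 × 1.842×10⁸ = 1.177×10¹⁰ kg·m/s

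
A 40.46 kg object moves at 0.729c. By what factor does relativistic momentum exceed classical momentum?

p_rel = γmv, p_class = mv
Ratio = γ = 1/√(1 - 0.729²) = 1.461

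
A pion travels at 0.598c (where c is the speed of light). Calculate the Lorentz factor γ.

v/c = 0.598, so (v/c)² = 0.357604
1 - (v/c)² = 0.642396
γ = 1/√(0.642396) = 1.248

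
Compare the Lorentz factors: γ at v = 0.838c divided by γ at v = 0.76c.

γ₁ = 1/√(1 - 0.838²) = 1.833
γ₂ = 1/√(1 - 0.76²) = 1.539
γ₁/γ₂ = 1.833/1.539 = 1.191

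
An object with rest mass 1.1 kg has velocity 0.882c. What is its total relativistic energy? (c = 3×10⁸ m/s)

γ = 1/√(1 - 0.882²) = 2.122
mc² = 1.1 × (3×10⁸)² = 9.900×10¹⁶ J
E = γmc² = 2.122 × 9.900×10¹⁶ = 2.101×10¹⁷ J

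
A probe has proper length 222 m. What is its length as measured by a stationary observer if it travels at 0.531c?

Proper length L₀ = 222 m
γ = 1/√(1 - 0.531²) = 1.180
L = L₀/γ = 222/1.180 = 188.1 m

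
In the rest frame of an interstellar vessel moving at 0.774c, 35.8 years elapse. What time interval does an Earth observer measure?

Proper time Δt₀ = 35.8 years
γ = 1/√(1 - 0.774²) = 1.5793
Δt = γΔt₀ = 1.5793 × 35.8 = 56.54 years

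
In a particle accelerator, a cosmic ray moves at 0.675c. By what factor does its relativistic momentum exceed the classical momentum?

p_rel = γmv, p_class = mv
Ratio = γ = 1/√(1 - 0.675²)
= 1/√(0.544375) = 1.355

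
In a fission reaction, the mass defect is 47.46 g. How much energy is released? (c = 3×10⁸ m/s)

Convert mass defect: Δm = 47.46 g = 0.04746 kg
E = Δm·c² = 0.04746 × (3×10⁸)²
= 0.04746 × 9×10¹⁶ = 4.271×10¹⁵ J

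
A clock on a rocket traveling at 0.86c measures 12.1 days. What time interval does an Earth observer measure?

Proper time Δt₀ = 12.1 days
γ = 1/√(1 - 0.86²) = 1.9597
Δt = γΔt₀ = 1.9597 × 12.1 = 23.71 days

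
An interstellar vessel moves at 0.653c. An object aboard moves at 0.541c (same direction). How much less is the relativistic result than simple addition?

Classical: u' + v = 0.541 + 0.653 = 1.194c
Relativistic: u = (0.541 + 0.653)/(1 + 0.353273) = 1.194/1.353273 = 0.8823c
Difference: 1.194 - 0.8823 = 0.3117c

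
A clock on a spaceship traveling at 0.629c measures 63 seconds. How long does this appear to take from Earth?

Proper time Δt₀ = 63 seconds
γ = 1/√(1 - 0.629²) = 1.2863
Δt = γΔt₀ = 1.2863 × 63 = 81.04 seconds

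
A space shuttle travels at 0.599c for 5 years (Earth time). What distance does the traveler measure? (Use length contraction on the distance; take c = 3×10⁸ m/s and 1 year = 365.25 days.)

Earth distance: d = v × t = 0.599c × 5 yr = 2.835×10¹⁶ m
γ = 1.249
d' = d/γ = 2.835×10¹⁶/1.249 = 2.270×10¹⁶ m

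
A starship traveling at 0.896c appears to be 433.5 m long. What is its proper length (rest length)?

Contracted length L = 433.5 m
γ = 1/√(1 - 0.896²) = 2.252
L₀ = γL = 2.252 × 433.5 = 976.2 m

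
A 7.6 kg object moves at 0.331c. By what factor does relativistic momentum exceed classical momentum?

p_rel = γmv, p_class = mv
Ratio = γ = 1/√(1 - 0.331²) = 1.060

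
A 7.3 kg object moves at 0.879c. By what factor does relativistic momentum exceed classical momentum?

p_rel = γmv, p_class = mv
Ratio = γ = 1/√(1 - 0.879²) = 2.097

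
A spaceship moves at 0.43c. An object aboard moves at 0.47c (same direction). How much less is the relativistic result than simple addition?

Classical: u' + v = 0.47 + 0.43 = 0.9c
Relativistic: u = (0.47 + 0.43)/(1 + 0.2021) = 0.9/1.2021 = 0.7487c
Difference: 0.9 - 0.7487 = 0.1513c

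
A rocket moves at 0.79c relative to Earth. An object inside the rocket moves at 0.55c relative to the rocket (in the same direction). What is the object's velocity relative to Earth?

u = (u' + v)/(1 + u'v/c²)
Numerator: 0.55 + 0.79 = 1.34
Denominator: 1 + 0.4345 = 1.4345
u = 1.34/1.4345 = 0.9341c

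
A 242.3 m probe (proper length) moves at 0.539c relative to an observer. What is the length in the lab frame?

Proper length L₀ = 242.3 m
γ = 1/√(1 - 0.539²) = 1.187
L = L₀/γ = 242.3/1.187 = 204.1 m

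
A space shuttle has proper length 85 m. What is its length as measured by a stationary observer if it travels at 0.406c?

Proper length L₀ = 85 m
γ = 1/√(1 - 0.406²) = 1.0942
L = L₀/γ = 85/1.0942 = 77.68 m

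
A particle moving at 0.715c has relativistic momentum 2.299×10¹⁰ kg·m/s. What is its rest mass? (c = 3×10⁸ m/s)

γ = 1/√(1 - 0.715²) = 1.4304
v = 0.715 × 3×10⁸ = 2.145×10⁸ m/s
m = p/(γv) = 2.299×10¹⁰/(1.4304 × 2.145×10⁸) = 74.93 kg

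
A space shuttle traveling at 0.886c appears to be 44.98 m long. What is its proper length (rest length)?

Contracted length L = 44.98 m
γ = 1/√(1 - 0.886²) = 2.15664
L₀ = γL = 2.15664 × 44.98 = 97.01 m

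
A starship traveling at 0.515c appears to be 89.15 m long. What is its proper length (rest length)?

Contracted length L = 89.15 m
γ = 1/√(1 - 0.515²) = 1.167
L₀ = γL = 1.167 × 89.15 = 104.0 m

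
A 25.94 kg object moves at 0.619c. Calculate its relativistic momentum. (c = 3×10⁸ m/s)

γ = 1/√(1 - 0.619²) = 1.27325
v = 0.619 × 3×10⁸ = 1.857×10⁸ m/s
p = γmv = 1.27325 × 25.94 × 1.857×10⁸ = 6.133×10⁹ kg·m/s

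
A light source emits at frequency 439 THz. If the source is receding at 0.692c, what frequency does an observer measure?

β = v/c = 0.692
(1-β)/(1+β) = 0.308/1.692 = 0.182033
Doppler factor = √(0.182033) = 0.4267
f_obs = 439 × 0.4267 = 187.3 THz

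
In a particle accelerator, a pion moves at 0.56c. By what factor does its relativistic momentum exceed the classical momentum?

p_rel = γmv, p_class = mv
Ratio = γ = 1/√(1 - 0.56²)
= 1/√(0.6864) = 1.207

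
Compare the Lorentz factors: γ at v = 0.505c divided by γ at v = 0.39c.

γ₁ = 1/√(1 - 0.505²) = 1.159
γ₂ = 1/√(1 - 0.39²) = 1.086
γ₁/γ₂ = 1.159/1.086 = 1.067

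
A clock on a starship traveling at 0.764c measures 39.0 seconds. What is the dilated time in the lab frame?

Proper time Δt₀ = 39.0 seconds
γ = 1/√(1 - 0.764²) = 1.54987
Δt = γΔt₀ = 1.54987 × 39.0 = 60.44 seconds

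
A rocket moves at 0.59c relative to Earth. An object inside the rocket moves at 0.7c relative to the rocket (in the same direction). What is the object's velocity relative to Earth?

u = (u' + v)/(1 + u'v/c²)
Numerator: 0.7 + 0.59 = 1.29
Denominator: 1 + 0.413 = 1.413
u = 1.29/1.413 = 0.9130c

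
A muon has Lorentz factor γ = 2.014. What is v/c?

From γ = 1/√(1 - v²/c²):
1/γ² = 1/2.014² = 0.2465
v²/c² = 1 - 0.2465 = 0.7535
v/c = √(0.7535) = 0.8680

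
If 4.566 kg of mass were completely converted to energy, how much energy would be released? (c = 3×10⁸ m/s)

Using E = mc²:
c² = (3×10⁸)² = 9×10¹⁶ m²/s²
E = 4.566 × 9×10¹⁶ = 4.109×10¹⁷ J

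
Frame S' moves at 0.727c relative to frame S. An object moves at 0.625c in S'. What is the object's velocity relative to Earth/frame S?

u = (u' + v)/(1 + u'v/c²)
Numerator: 0.625 + 0.727 = 1.352
Denominator: 1 + 0.454375 = 1.454375
u = 1.352/1.454375 = 0.9296c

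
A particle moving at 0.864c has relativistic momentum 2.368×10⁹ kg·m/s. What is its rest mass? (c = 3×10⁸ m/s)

γ = 1/√(1 - 0.864²) = 1.986
v = 0.864 × 3×10⁸ = 2.592×10⁸ m/s
m = p/(γv) = 2.368×10⁹/(1.986 × 2.592×10⁸) = 4.600 kg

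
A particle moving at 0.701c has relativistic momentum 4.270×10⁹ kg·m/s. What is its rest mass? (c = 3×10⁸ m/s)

γ = 1/√(1 - 0.701²) = 1.402
v = 0.701 × 3×10⁸ = 2.103×10⁸ m/s
m = p/(γv) = 4.270×10⁹/(1.402 × 2.103×10⁸) = 14.48 kg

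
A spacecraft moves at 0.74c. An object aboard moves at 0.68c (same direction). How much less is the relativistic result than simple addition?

Classical: u' + v = 0.68 + 0.74 = 1.42c
Relativistic: u = (0.68 + 0.74)/(1 + 0.5032) = 1.42/1.5032 = 0.9447c
Difference: 1.42 - 0.9447 = 0.4753c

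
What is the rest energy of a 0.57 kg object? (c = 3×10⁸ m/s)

c² = (3×10⁸)² = 9.000×10¹⁶ m²/s²
E₀ = mc² = 0.57 × 9.000×10¹⁶ = 5.130×10¹⁶ J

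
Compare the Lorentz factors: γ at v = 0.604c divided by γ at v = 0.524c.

γ₁ = 1/√(1 - 0.604²) = 1.255
γ₂ = 1/√(1 - 0.524²) = 1.174
γ₁/γ₂ = 1.255/1.174 = 1.069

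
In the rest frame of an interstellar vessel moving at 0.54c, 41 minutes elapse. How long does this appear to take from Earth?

Proper time Δt₀ = 41 minutes
γ = 1/√(1 - 0.54²) = 1.188
Δt = γΔt₀ = 1.188 × 41 = 48.71 minutes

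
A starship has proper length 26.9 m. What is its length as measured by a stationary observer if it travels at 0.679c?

Proper length L₀ = 26.9 m
γ = 1/√(1 - 0.679²) = 1.362
L = L₀/γ = 26.9/1.362 = 19.75 m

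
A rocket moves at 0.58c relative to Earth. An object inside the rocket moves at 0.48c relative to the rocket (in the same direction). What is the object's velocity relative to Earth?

u = (u' + v)/(1 + u'v/c²)
Numerator: 0.48 + 0.58 = 1.06
Denominator: 1 + 0.2784 = 1.2784
u = 1.06/1.2784 = 0.8292c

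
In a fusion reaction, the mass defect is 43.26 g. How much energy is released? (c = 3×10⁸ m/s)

Convert mass defect: Δm = 43.26 g = 0.04326 kg
E = Δm·c² = 0.04326 × (3×10⁸)²
= 0.04326 × 9×10¹⁶ = 3.893×10¹⁵ J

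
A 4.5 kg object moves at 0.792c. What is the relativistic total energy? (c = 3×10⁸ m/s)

γ = 1/√(1 - 0.792²) = 1.638
mc² = 4.5 × (3×10⁸)² = 4.050×10¹⁷ J
E = γmc² = 1.638 × 4.050×10¹⁷ = 6.634×10¹⁷ J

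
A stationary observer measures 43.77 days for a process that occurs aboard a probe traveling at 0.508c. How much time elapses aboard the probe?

Dilated time Δt = 43.77 days
γ = 1/√(1 - 0.508²) = 1.161
Δt₀ = Δt/γ = 43.77/1.161 = 37.70 days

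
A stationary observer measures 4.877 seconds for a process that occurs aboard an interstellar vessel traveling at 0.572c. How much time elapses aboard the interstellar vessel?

Dilated time Δt = 4.877 seconds
γ = 1/√(1 - 0.572²) = 1.2191
Δt₀ = Δt/γ = 4.877/1.2191 = 4.000 seconds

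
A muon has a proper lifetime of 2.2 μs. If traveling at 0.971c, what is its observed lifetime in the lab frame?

Proper lifetime τ₀ = 2.2 μs
γ = 1/√(1 - 0.971²) = 4.1827
τ = γτ₀ = 4.1827 × 2.2 μs = 9.202 μs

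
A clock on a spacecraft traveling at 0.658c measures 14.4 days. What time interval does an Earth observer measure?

Proper time Δt₀ = 14.4 days
γ = 1/√(1 - 0.658²) = 1.328
Δt = γΔt₀ = 1.328 × 14.4 = 19.12 days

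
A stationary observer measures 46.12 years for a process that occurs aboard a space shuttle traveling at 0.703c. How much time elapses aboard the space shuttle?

Dilated time Δt = 46.12 years
γ = 1/√(1 - 0.703²) = 1.406
Δt₀ = Δt/γ = 46.12/1.406 = 32.80 years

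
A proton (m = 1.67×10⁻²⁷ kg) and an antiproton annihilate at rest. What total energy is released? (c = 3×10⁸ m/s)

Both particles have the same rest mass, so total mass = 2m
E = 2m·c² = 2 × 1.67×10⁻²⁷ × (3×10⁸)²
= 2 × 1.67×10⁻²⁷ × 9×10¹⁶
= 3.006×10⁻¹⁰ J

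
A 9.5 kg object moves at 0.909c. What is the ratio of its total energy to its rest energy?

E = γmc², E₀ = mc²
E/E₀ = γ = 1/√(1 - 0.909²) = 2.399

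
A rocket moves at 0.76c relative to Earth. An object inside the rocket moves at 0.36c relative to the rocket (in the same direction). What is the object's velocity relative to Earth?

u = (u' + v)/(1 + u'v/c²)
Numerator: 0.36 + 0.76 = 1.12
Denominator: 1 + 0.2736 = 1.2736
u = 1.12/1.2736 = 0.8794c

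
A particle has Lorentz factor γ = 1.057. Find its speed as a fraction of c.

From γ = 1/√(1 - v²/c²):
1/γ² = 1/1.057² = 0.895056
v²/c² = 1 - 0.895056 = 0.104944
v/c = √(0.104944) = 0.3240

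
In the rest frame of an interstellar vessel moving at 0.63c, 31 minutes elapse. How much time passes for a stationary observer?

Proper time Δt₀ = 31 minutes
γ = 1/√(1 - 0.63²) = 1.2877
Δt = γΔt₀ = 1.2877 × 31 = 39.92 minutes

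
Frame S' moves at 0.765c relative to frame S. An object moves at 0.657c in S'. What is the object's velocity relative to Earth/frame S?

u = (u' + v)/(1 + u'v/c²)
Numerator: 0.657 + 0.765 = 1.422
Denominator: 1 + 0.502605 = 1.502605
u = 1.422/1.502605 = 0.9464c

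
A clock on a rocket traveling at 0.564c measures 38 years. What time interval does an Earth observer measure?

Proper time Δt₀ = 38 years
γ = 1/√(1 - 0.564²) = 1.211
Δt = γΔt₀ = 1.211 × 38 = 46.02 years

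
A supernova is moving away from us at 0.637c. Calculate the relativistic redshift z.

β = 0.637
(1+β)/(1-β) = 1.637/0.363 = 4.510
√(4.510) = 2.124
z = 2.124 - 1 = 1.124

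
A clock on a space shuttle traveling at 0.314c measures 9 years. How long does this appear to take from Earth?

Proper time Δt₀ = 9 years
γ = 1/√(1 - 0.314²) = 1.05327
Δt = γΔt₀ = 1.05327 × 9 = 9.479 years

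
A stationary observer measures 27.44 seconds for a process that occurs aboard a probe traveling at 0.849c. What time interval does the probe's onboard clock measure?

Dilated time Δt = 27.44 seconds
γ = 1/√(1 - 0.849²) = 1.893
Δt₀ = Δt/γ = 27.44/1.893 = 14.50 seconds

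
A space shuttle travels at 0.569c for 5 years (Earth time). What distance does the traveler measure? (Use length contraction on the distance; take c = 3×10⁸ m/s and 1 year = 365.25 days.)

Earth distance: d = v × t = 0.569c × 5 yr = 2.693×10¹⁶ m
γ = 1.216
d' = d/γ = 2.693×10¹⁶/1.216 = 2.215×10¹⁶ m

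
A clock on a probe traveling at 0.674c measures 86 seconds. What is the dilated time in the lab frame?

Proper time Δt₀ = 86 seconds
γ = 1/√(1 - 0.674²) = 1.354
Δt = γΔt₀ = 1.354 × 86 = 116.4 seconds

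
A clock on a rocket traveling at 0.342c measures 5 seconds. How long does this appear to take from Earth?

Proper time Δt₀ = 5 seconds
γ = 1/√(1 - 0.342²) = 1.0642
Δt = γΔt₀ = 1.0642 × 5 = 5.321 seconds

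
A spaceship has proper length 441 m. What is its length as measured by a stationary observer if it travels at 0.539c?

Proper length L₀ = 441 m
γ = 1/√(1 - 0.539²) = 1.187
L = L₀/γ = 441/1.187 = 371.5 m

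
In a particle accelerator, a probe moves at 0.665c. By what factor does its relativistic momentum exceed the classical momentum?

p_rel = γmv, p_class = mv
Ratio = γ = 1/√(1 - 0.665²)
= 1/√(0.557775) = 1.339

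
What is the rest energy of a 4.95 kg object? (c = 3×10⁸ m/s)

c² = (3×10⁸)² = 9.000×10¹⁶ m²/s²
E₀ = mc² = 4.95 × 9.000×10¹⁶ = 4.455×10¹⁷ J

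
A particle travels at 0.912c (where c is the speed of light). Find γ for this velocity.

v/c = 0.912, so (v/c)² = 0.831744
1 - (v/c)² = 0.168256
γ = 1/√(0.168256) = 2.438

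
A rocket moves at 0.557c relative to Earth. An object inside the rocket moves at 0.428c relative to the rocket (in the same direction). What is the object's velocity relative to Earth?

u = (u' + v)/(1 + u'v/c²)
Numerator: 0.428 + 0.557 = 0.985
Denominator: 1 + 0.238396 = 1.238396
u = 0.985/1.238396 = 0.7954c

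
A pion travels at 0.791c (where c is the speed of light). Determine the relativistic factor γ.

v/c = 0.791, so (v/c)² = 0.625681
1 - (v/c)² = 0.374319
γ = 1/√(0.374319) = 1.634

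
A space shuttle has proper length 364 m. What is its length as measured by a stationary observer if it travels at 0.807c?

Proper length L₀ = 364 m
γ = 1/√(1 - 0.807²) = 1.693
L = L₀/γ = 364/1.693 = 215.0 m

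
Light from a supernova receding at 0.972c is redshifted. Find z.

β = 0.972
(1+β)/(1-β) = 1.972/0.028 = 70.43
√(70.43) = 8.392
z = 8.392 - 1 = 7.392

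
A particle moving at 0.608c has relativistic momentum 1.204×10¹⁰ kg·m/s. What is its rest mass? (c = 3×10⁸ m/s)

γ = 1/√(1 - 0.608²) = 1.2595
v = 0.608 × 3×10⁸ = 1.824×10⁸ m/s
m = p/(γv) = 1.204×10¹⁰/(1.2595 × 1.824×10⁸) = 52.41 kg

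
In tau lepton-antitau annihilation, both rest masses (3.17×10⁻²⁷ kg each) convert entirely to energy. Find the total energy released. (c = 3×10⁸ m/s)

Both particles have the same rest mass, so total mass = 2m
E = 2m·c² = 2 × 3.17×10⁻²⁷ × (3×10⁸)²
= 2 × 3.17×10⁻²⁷ × 9×10¹⁶
= 5.706×10⁻¹⁰ J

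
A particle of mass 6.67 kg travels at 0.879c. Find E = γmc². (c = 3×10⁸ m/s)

γ = 1/√(1 - 0.879²) = 2.097
mc² = 6.67 × (3×10⁸)² = 6.003×10¹⁷ J
E = γmc² = 2.097 × 6.003×10¹⁷ = 1.259×10¹⁸ J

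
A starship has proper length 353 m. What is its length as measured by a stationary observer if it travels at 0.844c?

Proper length L₀ = 353 m
γ = 1/√(1 - 0.844²) = 1.8645
L = L₀/γ = 353/1.8645 = 189.3 m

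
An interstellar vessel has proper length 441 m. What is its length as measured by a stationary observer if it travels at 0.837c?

Proper length L₀ = 441 m
γ = 1/√(1 - 0.837²) = 1.8275
L = L₀/γ = 441/1.8275 = 241.3 m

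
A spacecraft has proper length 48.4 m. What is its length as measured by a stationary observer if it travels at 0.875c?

Proper length L₀ = 48.4 m
γ = 1/√(1 - 0.875²) = 2.066
L = L₀/γ = 48.4/2.066 = 23.43 m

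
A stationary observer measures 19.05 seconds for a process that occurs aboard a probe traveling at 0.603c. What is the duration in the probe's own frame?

Dilated time Δt = 19.05 seconds
γ = 1/√(1 - 0.603²) = 1.2535
Δt₀ = Δt/γ = 19.05/1.2535 = 15.20 seconds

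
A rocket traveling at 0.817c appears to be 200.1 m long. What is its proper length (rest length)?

Contracted length L = 200.1 m
γ = 1/√(1 - 0.817²) = 1.734
L₀ = γL = 1.734 × 200.1 = 347.0 m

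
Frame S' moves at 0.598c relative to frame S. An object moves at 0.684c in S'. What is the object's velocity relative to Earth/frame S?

u = (u' + v)/(1 + u'v/c²)
Numerator: 0.684 + 0.598 = 1.282
Denominator: 1 + 0.409032 = 1.409032
u = 1.282/1.409032 = 0.9098c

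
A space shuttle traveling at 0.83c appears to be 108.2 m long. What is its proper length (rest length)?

Contracted length L = 108.2 m
γ = 1/√(1 - 0.83²) = 1.793
L₀ = γL = 1.793 × 108.2 = 194.0 m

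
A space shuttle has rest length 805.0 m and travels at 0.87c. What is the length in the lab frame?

Proper length L₀ = 805.0 m
γ = 1/√(1 - 0.87²) = 2.028
L = L₀/γ = 805.0/2.028 = 396.9 m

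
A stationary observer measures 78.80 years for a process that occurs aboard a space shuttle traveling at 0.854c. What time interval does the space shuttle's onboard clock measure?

Dilated time Δt = 78.80 years
γ = 1/√(1 - 0.854²) = 1.922
Δt₀ = Δt/γ = 78.80/1.922 = 41.00 years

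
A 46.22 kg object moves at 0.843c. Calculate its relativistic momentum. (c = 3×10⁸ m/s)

γ = 1/√(1 - 0.843²) = 1.859
v = 0.843 × 3×10⁸ = 2.529×10⁸ m/s
p = γmv = 1.859 × 46.22 × 2.529×10⁸ = 2.173×10¹⁰ kg·m/s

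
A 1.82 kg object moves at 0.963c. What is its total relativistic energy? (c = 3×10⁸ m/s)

γ = 1/√(1 - 0.963²) = 3.7106
mc² = 1.82 × (3×10⁸)² = 1.638×10¹⁷ J
E = γmc² = 3.7106 × 1.638×10¹⁷ = 6.078×10¹⁷ J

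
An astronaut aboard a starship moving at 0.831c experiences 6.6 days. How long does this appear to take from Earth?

Proper time Δt₀ = 6.6 days
γ = 1/√(1 - 0.831²) = 1.7977
Δt = γΔt₀ = 1.7977 × 6.6 = 11.86 days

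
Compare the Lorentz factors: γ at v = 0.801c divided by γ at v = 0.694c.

γ₁ = 1/√(1 - 0.801²) = 1.6704
γ₂ = 1/√(1 - 0.694²) = 1.3889
γ₁/γ₂ = 1.6704/1.3889 = 1.203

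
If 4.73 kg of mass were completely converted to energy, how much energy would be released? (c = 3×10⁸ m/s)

Using E = mc²:
c² = (3×10⁸)² = 9×10¹⁶ m²/s²
E = 4.73 × 9×10¹⁶ = 4.257×10¹⁷ J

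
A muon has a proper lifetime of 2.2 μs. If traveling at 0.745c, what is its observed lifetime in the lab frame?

Proper lifetime τ₀ = 2.2 μs
γ = 1/√(1 - 0.745²) = 1.499
τ = γτ₀ = 1.499 × 2.2 μs = 3.298 μs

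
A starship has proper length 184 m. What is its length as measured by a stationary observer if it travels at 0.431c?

Proper length L₀ = 184 m
γ = 1/√(1 - 0.431²) = 1.1082
L = L₀/γ = 184/1.1082 = 166.0 m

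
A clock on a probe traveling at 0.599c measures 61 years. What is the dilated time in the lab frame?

Proper time Δt₀ = 61 years
γ = 1/√(1 - 0.599²) = 1.2488
Δt = γΔt₀ = 1.2488 × 61 = 76.18 years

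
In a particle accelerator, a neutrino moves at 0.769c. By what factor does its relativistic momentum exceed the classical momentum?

p_rel = γmv, p_class = mv
Ratio = γ = 1/√(1 - 0.769²)
= 1/√(0.408639) = 1.564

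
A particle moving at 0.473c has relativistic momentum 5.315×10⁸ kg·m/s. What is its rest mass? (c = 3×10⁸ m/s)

γ = 1/√(1 - 0.473²) = 1.135
v = 0.473 × 3×10⁸ = 1.419×10⁸ m/s
m = p/(γv) = 5.315×10⁸/(1.135 × 1.419×10⁸) = 3.300 kg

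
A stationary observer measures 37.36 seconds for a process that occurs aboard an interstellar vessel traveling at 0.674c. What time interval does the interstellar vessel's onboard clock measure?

Dilated time Δt = 37.36 seconds
γ = 1/√(1 - 0.674²) = 1.3537
Δt₀ = Δt/γ = 37.36/1.3537 = 27.60 seconds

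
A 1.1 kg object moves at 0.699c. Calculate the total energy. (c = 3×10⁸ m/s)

γ = 1/√(1 - 0.699²) = 1.398
mc² = 1.1 × (3×10⁸)² = 9.900×10¹⁶ J
E = γmc² = 1.398 × 9.900×10¹⁶ = 1.384×10¹⁷ J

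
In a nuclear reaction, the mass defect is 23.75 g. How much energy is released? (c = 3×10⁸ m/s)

Convert mass defect: Δm = 23.75 g = 0.02375 kg
E = Δm·c² = 0.02375 × (3×10⁸)²
= 0.02375 × 9×10¹⁶ = 2.138×10¹⁵ J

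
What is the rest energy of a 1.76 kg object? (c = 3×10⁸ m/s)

c² = (3×10⁸)² = 9.000×10¹⁶ m²/s²
E₀ = mc² = 1.76 × 9.000×10¹⁶ = 1.584×10¹⁷ J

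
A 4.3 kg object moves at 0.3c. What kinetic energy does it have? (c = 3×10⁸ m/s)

γ = 1/√(1 - 0.3²) = 1.048285
γ - 1 = 0.048285
KE = (γ-1)mc² = 0.048285 × 4.3 × (3×10⁸)² = 1.869×10¹⁶ J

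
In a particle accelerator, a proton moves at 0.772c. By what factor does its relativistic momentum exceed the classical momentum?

p_rel = γmv, p_class = mv
Ratio = γ = 1/√(1 - 0.772²)
= 1/√(0.404016) = 1.573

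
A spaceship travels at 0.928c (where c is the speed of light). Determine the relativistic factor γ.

v/c = 0.928, so (v/c)² = 0.861184
1 - (v/c)² = 0.138816
γ = 1/√(0.138816) = 2.684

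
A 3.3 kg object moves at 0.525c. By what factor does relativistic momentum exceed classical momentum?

p_rel = γmv, p_class = mv
Ratio = γ = 1/√(1 - 0.525²) = 1.175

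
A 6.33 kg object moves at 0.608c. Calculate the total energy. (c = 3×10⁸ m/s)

γ = 1/√(1 - 0.608²) = 1.25955
mc² = 6.33 × (3×10⁸)² = 5.697×10¹⁷ J
E = γmc² = 1.25955 × 5.697×10¹⁷ = 7.176×10¹⁷ J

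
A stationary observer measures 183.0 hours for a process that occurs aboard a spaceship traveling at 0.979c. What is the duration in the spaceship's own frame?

Dilated time Δt = 183.0 hours
γ = 1/√(1 - 0.979²) = 4.905
Δt₀ = Δt/γ = 183.0/4.905 = 37.31 hours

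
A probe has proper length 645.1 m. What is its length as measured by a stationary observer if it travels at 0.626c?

Proper length L₀ = 645.1 m
γ = 1/√(1 - 0.626²) = 1.2823
L = L₀/γ = 645.1/1.2823 = 503.1 m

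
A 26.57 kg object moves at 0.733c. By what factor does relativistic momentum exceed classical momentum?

p_rel = γmv, p_class = mv
Ratio = γ = 1/√(1 - 0.733²) = 1.470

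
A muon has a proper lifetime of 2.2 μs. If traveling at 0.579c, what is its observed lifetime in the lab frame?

Proper lifetime τ₀ = 2.2 μs
γ = 1/√(1 - 0.579²) = 1.2265
τ = γτ₀ = 1.2265 × 2.2 μs = 2.698 μs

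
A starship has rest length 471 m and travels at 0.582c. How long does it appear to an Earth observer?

Proper length L₀ = 471 m
γ = 1/√(1 - 0.582²) = 1.2297
L = L₀/γ = 471/1.2297 = 383.0 m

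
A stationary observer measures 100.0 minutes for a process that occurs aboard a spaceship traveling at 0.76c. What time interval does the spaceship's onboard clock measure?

Dilated time Δt = 100.0 minutes
γ = 1/√(1 - 0.76²) = 1.5386
Δt₀ = Δt/γ = 100.0/1.5386 = 64.99 minutes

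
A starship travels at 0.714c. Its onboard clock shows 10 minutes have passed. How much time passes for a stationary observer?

Proper time Δt₀ = 10 minutes
γ = 1/√(1 - 0.714²) = 1.428
Δt = γΔt₀ = 1.428 × 10 = 14.28 minutes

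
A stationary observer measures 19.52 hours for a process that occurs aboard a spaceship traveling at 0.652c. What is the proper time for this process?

Dilated time Δt = 19.52 hours
γ = 1/√(1 - 0.652²) = 1.319
Δt₀ = Δt/γ = 19.52/1.319 = 14.80 hours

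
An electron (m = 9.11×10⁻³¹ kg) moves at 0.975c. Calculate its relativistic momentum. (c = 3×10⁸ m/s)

γ = 1/√(1 - 0.975²) = 4.500
v = 0.975 × 3×10⁸ = 2.925×10⁸ m/s
p = γmv = 4.500 × 9.11×10⁻³¹ × 2.925×10⁸ = 1.199×10⁻²¹ kg·m/s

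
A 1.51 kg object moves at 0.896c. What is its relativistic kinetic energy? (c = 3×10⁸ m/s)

γ = 1/√(1 - 0.896²) = 2.252
γ - 1 = 1.252
KE = (γ-1)mc² = 1.252 × 1.51 × (3×10⁸)² = 1.701×10¹⁷ J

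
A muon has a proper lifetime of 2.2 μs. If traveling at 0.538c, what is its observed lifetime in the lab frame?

Proper lifetime τ₀ = 2.2 μs
γ = 1/√(1 - 0.538²) = 1.1863
τ = γτ₀ = 1.1863 × 2.2 μs = 2.610 μs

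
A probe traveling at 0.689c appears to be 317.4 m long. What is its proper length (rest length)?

Contracted length L = 317.4 m
γ = 1/√(1 - 0.689²) = 1.3798
L₀ = γL = 1.3798 × 317.4 = 437.9 m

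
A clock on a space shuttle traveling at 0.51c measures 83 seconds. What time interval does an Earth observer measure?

Proper time Δt₀ = 83 seconds
γ = 1/√(1 - 0.51²) = 1.16255
Δt = γΔt₀ = 1.16255 × 83 = 96.49 seconds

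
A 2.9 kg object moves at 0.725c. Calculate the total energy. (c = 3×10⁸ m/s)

γ = 1/√(1 - 0.725²) = 1.4519
mc² = 2.9 × (3×10⁸)² = 2.610×10¹⁷ J
E = γmc² = 1.4519 × 2.610×10¹⁷ = 3.789×10¹⁷ J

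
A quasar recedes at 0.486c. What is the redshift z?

β = 0.486
(1+β)/(1-β) = 1.486/0.514 = 2.891
√(2.891) = 1.7003
z = 1.7003 - 1 = 0.7003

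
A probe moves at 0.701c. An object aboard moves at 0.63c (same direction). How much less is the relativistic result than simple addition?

Classical: u' + v = 0.63 + 0.701 = 1.331c
Relativistic: u = (0.63 + 0.701)/(1 + 0.44163) = 1.331/1.44163 = 0.9233c
Difference: 1.331 - 0.9233 = 0.4077c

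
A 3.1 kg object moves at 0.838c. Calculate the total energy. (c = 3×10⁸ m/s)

γ = 1/√(1 - 0.838²) = 1.8326
mc² = 3.1 × (3×10⁸)² = 2.790×10¹⁷ J
E = γmc² = 1.8326 × 2.790×10¹⁷ = 5.113×10¹⁷ J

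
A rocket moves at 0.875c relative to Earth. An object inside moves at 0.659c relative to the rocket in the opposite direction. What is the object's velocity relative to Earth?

Object's velocity in rocket frame is u' = -0.659c
u = (u' + v)/(1 + u'v/c²) = (v - 0.659)/(1 - 0.659·v/c²)
Numerator: 0.875 - 0.659 = 0.216
Denominator: 1 - 0.576625 = 0.423375
u = 0.216/0.423375 = 0.5102c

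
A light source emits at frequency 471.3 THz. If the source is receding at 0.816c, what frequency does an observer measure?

β = v/c = 0.816
(1-β)/(1+β) = 0.184/1.816 = 0.1013
Doppler factor = √(0.1013) = 0.3183
f_obs = 471.3 × 0.3183 = 150.0 THz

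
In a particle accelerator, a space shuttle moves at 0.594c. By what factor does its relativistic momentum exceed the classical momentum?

p_rel = γmv, p_class = mv
Ratio = γ = 1/√(1 - 0.594²)
= 1/√(0.647164) = 1.243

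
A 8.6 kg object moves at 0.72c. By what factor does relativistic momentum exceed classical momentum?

p_rel = γmv, p_class = mv
Ratio = γ = 1/√(1 - 0.72²) = 1.441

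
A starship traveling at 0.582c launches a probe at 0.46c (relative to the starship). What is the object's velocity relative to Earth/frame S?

u = (u' + v)/(1 + u'v/c²)
Numerator: 0.46 + 0.582 = 1.042
Denominator: 1 + 0.26772 = 1.26772
u = 1.042/1.26772 = 0.8219c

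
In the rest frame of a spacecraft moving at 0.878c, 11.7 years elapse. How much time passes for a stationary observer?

Proper time Δt₀ = 11.7 years
γ = 1/√(1 - 0.878²) = 2.089
Δt = γΔt₀ = 2.089 × 11.7 = 24.44 years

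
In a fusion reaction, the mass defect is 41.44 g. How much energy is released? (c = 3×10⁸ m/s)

Convert mass defect: Δm = 41.44 g = 0.04144 kg
E = Δm·c² = 0.04144 × (3×10⁸)²
= 0.04144 × 9×10¹⁶ = 3.730×10¹⁵ J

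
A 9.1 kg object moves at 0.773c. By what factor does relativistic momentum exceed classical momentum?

p_rel = γmv, p_class = mv
Ratio = γ = 1/√(1 - 0.773²) = 1.576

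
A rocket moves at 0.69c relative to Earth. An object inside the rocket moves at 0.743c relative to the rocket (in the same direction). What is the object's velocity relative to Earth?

u = (u' + v)/(1 + u'v/c²)
Numerator: 0.743 + 0.69 = 1.433
Denominator: 1 + 0.51267 = 1.51267
u = 1.433/1.51267 = 0.9473c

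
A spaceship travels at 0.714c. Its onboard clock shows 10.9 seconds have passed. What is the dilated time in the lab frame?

Proper time Δt₀ = 10.9 seconds
γ = 1/√(1 - 0.714²) = 1.428
Δt = γΔt₀ = 1.428 × 10.9 = 15.57 seconds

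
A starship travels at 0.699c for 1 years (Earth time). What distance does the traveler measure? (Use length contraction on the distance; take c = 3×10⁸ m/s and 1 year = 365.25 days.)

Earth distance: d = v × t = 0.699c × 1 yr = 6.6176×10¹⁵ m
γ = 1.3984
d' = d/γ = 6.6176×10¹⁵/1.3984 = 4.732×10¹⁵ m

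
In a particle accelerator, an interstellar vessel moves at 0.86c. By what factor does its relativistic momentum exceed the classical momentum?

p_rel = γmv, p_class = mv
Ratio = γ = 1/√(1 - 0.86²)
= 1/√(0.2604) = 1.960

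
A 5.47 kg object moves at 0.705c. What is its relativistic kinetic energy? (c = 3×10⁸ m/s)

γ = 1/√(1 - 0.705²) = 1.41002
γ - 1 = 0.41002
KE = (γ-1)mc² = 0.41002 × 5.47 × (3×10⁸)² = 2.019×10¹⁷ J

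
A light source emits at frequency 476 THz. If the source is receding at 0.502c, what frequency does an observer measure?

β = v/c = 0.502
(1-β)/(1+β) = 0.498/1.502 = 0.3316
Doppler factor = √(0.3316) = 0.5758
f_obs = 476 × 0.5758 = 274.1 THz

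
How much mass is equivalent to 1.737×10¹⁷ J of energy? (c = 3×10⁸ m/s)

From E = mc², we get m = E/c²
c² = (3×10⁸)² = 9×10¹⁶ m²/s²
m = 1.737×10¹⁷ / 9×10¹⁶ = 1.930 kg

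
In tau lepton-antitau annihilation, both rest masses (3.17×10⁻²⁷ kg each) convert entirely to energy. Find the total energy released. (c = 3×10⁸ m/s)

Both particles have the same rest mass, so total mass = 2m
E = 2m·c² = 2 × 3.17×10⁻²⁷ × (3×10⁸)²
= 2 × 3.17×10⁻²⁷ × 9×10¹⁶
= 5.706×10⁻¹⁰ J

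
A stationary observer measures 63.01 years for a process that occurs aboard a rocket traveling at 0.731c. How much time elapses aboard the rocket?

Dilated time Δt = 63.01 years
γ = 1/√(1 - 0.731²) = 1.4655
Δt₀ = Δt/γ = 63.01/1.4655 = 43.00 years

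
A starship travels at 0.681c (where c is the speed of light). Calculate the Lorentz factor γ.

v/c = 0.681, so (v/c)² = 0.463761
1 - (v/c)² = 0.536239
γ = 1/√(0.536239) = 1.366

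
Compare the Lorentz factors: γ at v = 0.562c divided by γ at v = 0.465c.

γ₁ = 1/√(1 - 0.562²) = 1.209
γ₂ = 1/√(1 - 0.465²) = 1.130
γ₁/γ₂ = 1.209/1.130 = 1.070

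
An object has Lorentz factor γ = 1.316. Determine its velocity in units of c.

From γ = 1/√(1 - v²/c²):
1/γ² = 1/1.316² = 0.5774
v²/c² = 1 - 0.5774 = 0.4226
v/c = √(0.4226) = 0.6501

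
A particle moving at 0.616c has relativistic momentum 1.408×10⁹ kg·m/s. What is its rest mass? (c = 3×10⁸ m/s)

γ = 1/√(1 - 0.616²) = 1.2694
v = 0.616 × 3×10⁸ = 1.848×10⁸ m/s
m = p/(γv) = 1.408×10⁹/(1.2694 × 1.848×10⁸) = 6.002 kg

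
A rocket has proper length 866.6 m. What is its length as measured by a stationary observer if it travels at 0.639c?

Proper length L₀ = 866.6 m
γ = 1/√(1 - 0.639²) = 1.300
L = L₀/γ = 866.6/1.300 = 666.6 m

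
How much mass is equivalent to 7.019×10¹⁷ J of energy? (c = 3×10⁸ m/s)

From E = mc², we get m = E/c²
c² = (3×10⁸)² = 9×10¹⁶ m²/s²
m = 7.019×10¹⁷ / 9×10¹⁶ = 7.799 kg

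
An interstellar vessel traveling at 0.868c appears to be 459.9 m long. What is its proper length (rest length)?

Contracted length L = 459.9 m
γ = 1/√(1 - 0.868²) = 2.014
L₀ = γL = 2.014 × 459.9 = 926.2 m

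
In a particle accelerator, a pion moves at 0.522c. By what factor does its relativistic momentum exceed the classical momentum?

p_rel = γmv, p_class = mv
Ratio = γ = 1/√(1 - 0.522²)
= 1/√(0.727516) = 1.172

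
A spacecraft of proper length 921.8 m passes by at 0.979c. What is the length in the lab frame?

Proper length L₀ = 921.8 m
γ = 1/√(1 - 0.979²) = 4.905
L = L₀/γ = 921.8/4.905 = 187.9 m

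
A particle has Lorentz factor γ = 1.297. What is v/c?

From γ = 1/√(1 - v²/c²):
1/γ² = 1/1.297² = 0.5945
v²/c² = 1 - 0.5945 = 0.4055
v/c = √(0.4055) = 0.6368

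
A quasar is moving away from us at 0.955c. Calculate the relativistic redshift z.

β = 0.955
(1+β)/(1-β) = 1.955/0.045 = 43.44
√(43.44) = 6.591
z = 6.591 - 1 = 5.591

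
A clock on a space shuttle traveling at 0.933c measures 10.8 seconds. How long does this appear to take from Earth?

Proper time Δt₀ = 10.8 seconds
γ = 1/√(1 - 0.933²) = 2.779
Δt = γΔt₀ = 2.779 × 10.8 = 30.01 seconds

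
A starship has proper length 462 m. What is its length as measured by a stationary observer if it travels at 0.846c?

Proper length L₀ = 462 m
γ = 1/√(1 - 0.846²) = 1.876
L = L₀/γ = 462/1.876 = 246.3 m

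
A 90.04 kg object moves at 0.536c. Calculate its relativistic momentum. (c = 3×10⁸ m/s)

γ = 1/√(1 - 0.536²) = 1.1845
v = 0.536 × 3×10⁸ = 1.608×10⁸ m/s
p = γmv = 1.1845 × 90.04 × 1.608×10⁸ = 1.715×10¹⁰ kg·m/s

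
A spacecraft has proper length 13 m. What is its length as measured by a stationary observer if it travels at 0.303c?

Proper length L₀ = 13 m
γ = 1/√(1 - 0.303²) = 1.049
L = L₀/γ = 13/1.049 = 12.39 m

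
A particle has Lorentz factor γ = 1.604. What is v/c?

From γ = 1/√(1 - v²/c²):
1/γ² = 1/1.604² = 0.3887
v²/c² = 1 - 0.3887 = 0.6113
v/c = √(0.6113) = 0.7819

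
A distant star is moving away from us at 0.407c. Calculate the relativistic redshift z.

β = 0.407
(1+β)/(1-β) = 1.407/0.593 = 2.3727
√(2.3727) = 1.5404
z = 1.5404 - 1 = 0.5404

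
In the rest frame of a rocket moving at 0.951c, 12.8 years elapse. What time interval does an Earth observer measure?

Proper time Δt₀ = 12.8 years
γ = 1/√(1 - 0.951²) = 3.234
Δt = γΔt₀ = 3.234 × 12.8 = 41.40 years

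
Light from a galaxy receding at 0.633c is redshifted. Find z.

β = 0.633
(1+β)/(1-β) = 1.633/0.367 = 4.4496
√(4.4496) = 2.109
z = 2.109 - 1 = 1.109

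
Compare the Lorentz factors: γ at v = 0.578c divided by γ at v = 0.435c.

γ₁ = 1/√(1 - 0.578²) = 1.225
γ₂ = 1/√(1 - 0.435²) = 1.111
γ₁/γ₂ = 1.225/1.111 = 1.103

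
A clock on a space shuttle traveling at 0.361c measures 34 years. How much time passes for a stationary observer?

Proper time Δt₀ = 34 years
γ = 1/√(1 - 0.361²) = 1.0723
Δt = γΔt₀ = 1.0723 × 34 = 36.46 years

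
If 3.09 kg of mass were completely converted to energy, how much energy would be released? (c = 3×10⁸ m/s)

Using E = mc²:
c² = (3×10⁸)² = 9×10¹⁶ m²/s²
E = 3.09 × 9×10¹⁶ = 2.781×10¹⁷ J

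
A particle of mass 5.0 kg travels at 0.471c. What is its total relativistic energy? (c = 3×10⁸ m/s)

γ = 1/√(1 - 0.471²) = 1.1336
mc² = 5.0 × (3×10⁸)² = 4.500×10¹⁷ J
E = γmc² = 1.1336 × 4.500×10¹⁷ = 5.101×10¹⁷ J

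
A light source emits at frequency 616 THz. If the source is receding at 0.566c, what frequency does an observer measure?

β = v/c = 0.566
(1-β)/(1+β) = 0.434/1.566 = 0.2771
Doppler factor = √(0.2771) = 0.5264
f_obs = 616 × 0.5264 = 324.3 THz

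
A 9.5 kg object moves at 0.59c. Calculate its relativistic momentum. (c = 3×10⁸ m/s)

γ = 1/√(1 - 0.59²) = 1.239
v = 0.59 × 3×10⁸ = 1.770×10⁸ m/s
p = γmv = 1.239 × 9.5 × 1.770×10⁸ = 2.083×10⁹ kg·m/s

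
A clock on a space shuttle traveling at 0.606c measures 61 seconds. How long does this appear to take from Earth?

Proper time Δt₀ = 61 seconds
γ = 1/√(1 - 0.606²) = 1.257
Δt = γΔt₀ = 1.257 × 61 = 76.68 seconds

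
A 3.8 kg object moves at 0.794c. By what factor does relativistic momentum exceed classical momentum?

p_rel = γmv, p_class = mv
Ratio = γ = 1/√(1 - 0.794²) = 1.645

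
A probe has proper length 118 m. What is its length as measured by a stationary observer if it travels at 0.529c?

Proper length L₀ = 118 m
γ = 1/√(1 - 0.529²) = 1.1784
L = L₀/γ = 118/1.1784 = 100.1 m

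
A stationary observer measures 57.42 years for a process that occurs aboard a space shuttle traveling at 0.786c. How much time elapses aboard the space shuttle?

Dilated time Δt = 57.42 years
γ = 1/√(1 - 0.786²) = 1.6175
Δt₀ = Δt/γ = 57.42/1.6175 = 35.50 years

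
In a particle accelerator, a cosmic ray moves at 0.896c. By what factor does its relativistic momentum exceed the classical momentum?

p_rel = γmv, p_class = mv
Ratio = γ = 1/√(1 - 0.896²)
= 1/√(0.197184) = 2.252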